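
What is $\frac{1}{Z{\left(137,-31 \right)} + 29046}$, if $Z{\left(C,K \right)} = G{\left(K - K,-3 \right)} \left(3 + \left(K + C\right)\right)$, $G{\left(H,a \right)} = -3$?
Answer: $\frac{1}{28719} \approx 3.482 \cdot 10^{-5}$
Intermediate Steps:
$Z{\left(C,K \right)} = -9 - 3 C - 3 K$ ($Z{\left(C,K \right)} = - 3 \left(3 + \left(K + C\right)\right) = - 3 \left(3 + \left(C + K\right)\right) = - 3 \left(3 + C + K\right) = -9 - 3 C - 3 K$)
$\frac{1}{Z{\left(137,-31 \right)} + 29046} = \frac{1}{\left(-9 - 411 - -93\right) + 29046} = \frac{1}{\left(-9 - 411 + 93\right) + 29046} = \frac{1}{-327 + 29046} = \frac{1}{28719}$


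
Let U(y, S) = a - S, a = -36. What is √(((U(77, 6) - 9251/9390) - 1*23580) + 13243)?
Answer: I*√915225092790/9390 ≈ 101.88*I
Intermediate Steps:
U(y, S) = -36 - S
√(((U(77, 6) - 9251/9390) - 1*23580) + 13243) = √((((-36 - 1*6) - 9251/9390) - 1*23580) + 13243) = √((((-36 - 6) - 9251*1/9390) - 23580) + 13243) = √(((-42 - 9251/9390) - 23580) + 13243) = √((-403631/9390 - 23580) + 13243) = √(-221819831/9390 + 13243) = √(-97468061/9390) = I*√915225092790/9390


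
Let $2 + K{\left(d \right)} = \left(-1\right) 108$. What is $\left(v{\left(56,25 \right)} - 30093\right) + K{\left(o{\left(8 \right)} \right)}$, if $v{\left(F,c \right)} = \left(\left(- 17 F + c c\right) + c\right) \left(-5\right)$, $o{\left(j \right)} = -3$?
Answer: $-28693$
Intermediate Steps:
$K{\left(d \right)} = -110$ ($K{\left(d \right)} = -2 - 108 = -110$)
$v{\left(F,c \right)} = - 5 c - 5 c^{2} + 85 F$ ($v{\left(F,c \right)} = \left(\left(- 17 F + c^{2}\right) + c\right) \left(-5\right) = \left(\left(c^{2} - 17 F\right) + c\right) \left(-5\right) = \left(c + c^{2} - 17 F\right) \left(-5\right) = - 5 c - 5 c^{2} + 85 F$)
$\left(v{\left(56,25 \right)} - 30093\right) + K{\left(o{\left(8 \right)} \right)} = \left(\left(\left(-5\right) 25 - 5 \cdot 25^{2} + 85 \cdot 56\right) - 30093\right) - 110 = \left(\left(-125 - 3125 + 4760\right) - 30093\right) - 110 = \left(1510 - 30093\right) - 110 = -28583 - 110 = -28693$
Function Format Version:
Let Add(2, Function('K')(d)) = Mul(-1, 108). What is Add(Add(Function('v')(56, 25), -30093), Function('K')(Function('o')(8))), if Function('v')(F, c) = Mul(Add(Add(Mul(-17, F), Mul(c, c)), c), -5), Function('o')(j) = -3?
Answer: -28693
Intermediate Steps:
Function('K')(d) = -110 (Function('K')(d) = Add(-2, Mul(-1, 108)) = Add(-2, -108) = -110)
Function('v')(F, c) = Add(Mul(-5, c), Mul(-5, Pow(c, 2)), Mul(85, F)) (Function('v')(F, c) = Mul(Add(Add(Mul(-17, F), Pow(c, 2)), c), -5) = Mul(Add(Add(Pow(c, 2), Mul(-17, F)), c), -5) = Mul(Add(c, Pow(c, 2), Mul(-17, F)), -5) = Add(Mul(-5, c), Mul(-5, Pow(c, 2)), Mul(85, F)))
Add(Add(Function('v')(56, 25), -30093), Function('K')(Function('o')(8))) = Add(Add(Add(Mul(-5, 25), Mul(-5, Pow(25, 2)), Mul(85, 56)), -30093), -110) = Add(Add(Add(-125, Mul(-5, 625), 4760), -30093), -110) = Add(Add(Add(-125, -3125, 4760), -30093), -110) = Add(Add(1510, -30093), -110) = Add(-28583, -110) = -28693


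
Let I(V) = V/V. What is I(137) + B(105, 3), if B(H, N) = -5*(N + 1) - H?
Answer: -124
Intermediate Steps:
I(V) = 1
B(H, N) = -5 - H - 5*N (B(H, N) = -5*(1 + N) - H = (-5 - 5*N) - H = -5 - H - 5*N)
I(137) + B(105, 3) = 1 + (-5 - 1*105 - 5*3) = 1 + (-5 - 105 - 15) = 1 - 125 = -124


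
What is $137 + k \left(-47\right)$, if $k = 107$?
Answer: $-4892$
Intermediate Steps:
$137 + k \left(-47\right) = 137 + 107 \left(-47\right) = 137 - 5029 = -4892$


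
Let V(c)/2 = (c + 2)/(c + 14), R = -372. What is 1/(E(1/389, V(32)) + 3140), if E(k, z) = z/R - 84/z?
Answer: 72726/224226803 ≈ 0.00032434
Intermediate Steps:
V(c) = 2*(2 + c)/(14 + c) (V(c) = 2*((c + 2)/(c + 14)) = 2*((2 + c)/(14 + c)) = 2*(2 + c)/(14 + c))
E(k, z) = -84/z - z/372 (E(k, z) = z/(-372) - 84/z = z*(-1/372) - 84/z = -z/372 - 84/z = -84/z - z/372)
1/(E(1/389, V(32)) + 3140) = 1/((-84*(14 + 32)/(2*(2 + 32)) - (2 + 32)/(186*(14 + 32))) + 3140) = 1/((-84/(2*34/46) - 34/(186*46)) + 3140) = 1/((-84/(2*(1/46)*34) - 34/(186*46)) + 3140) = 1/((-84/34/23 - 1/372*34/23) + 3140) = 1/((-84*23/34 - 17/4278) + 3140) = 1/((-966/17 - 17/4278) + 3140) = 1/(-4132837/72726 + 3140) = 1/(224226803/72726) = 72726/224226803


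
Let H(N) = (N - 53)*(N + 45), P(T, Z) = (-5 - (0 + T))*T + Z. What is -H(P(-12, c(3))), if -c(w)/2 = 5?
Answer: -7203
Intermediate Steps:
c(w) = -10 (c(w) = -2*5 = -10)
P(T, Z) = Z + T*(-5 - T) (P(T, Z) = (-5 - T)*T + Z = T*(-5 - T) + Z = Z + T*(-5 - T))
H(N) = (-53 + N)*(45 + N)
-H(P(-12, c(3))) = -(-2385 + (-10 - 1*(-12)² - 5*(-12))² - 8*(-10 - 1*(-12)² - 5*(-12))) = -(-2385 + (-10 - 1*144 + 60)² - 8*(-10 - 1*144 + 60)) = -(-2385 + (-10 - 144 + 60)² - 8*(-10 - 144 + 60)) = -(-2385 + (-94)² - 8*(-94)) = -(-2385 + 8836 + 752) = -1*7203 = -7203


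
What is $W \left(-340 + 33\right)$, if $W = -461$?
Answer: $141527$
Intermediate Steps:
$W \left(-340 + 33\right) = - 461 \left(-340 + 33\right) = \left(-461\right) \left(-307\right) = 141527$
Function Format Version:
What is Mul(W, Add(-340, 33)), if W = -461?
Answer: 141527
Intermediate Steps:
Mul(W, Add(-340, 33)) = Mul(-461, Add(-340, 33)) = Mul(-461, -307) = 141527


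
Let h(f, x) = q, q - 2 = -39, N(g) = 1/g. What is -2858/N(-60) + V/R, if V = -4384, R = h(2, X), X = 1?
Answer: 6349144/37 ≈ 1.7160e+5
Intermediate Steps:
q = -37 (q = 2 - 39 = -37)
h(f, x) = -37
R = -37
-2858/N(-60) + V/R = -2858/(1/(-60)) - 4384/(-37) = -2858/(-1/60) - 4384*(-1/37) = -2858*(-60) + 4384/37 = 171480 + 4384/37 = 6349144/37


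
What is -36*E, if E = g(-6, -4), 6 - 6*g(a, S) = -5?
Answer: -66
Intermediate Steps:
g(a, S) = 11/6 (g(a, S) = 1 - ⅙*(-5) = 1 + ⅚ = 11/6)
E = 11/6 ≈ 1.8333
-36*E = -36*11/6 = -66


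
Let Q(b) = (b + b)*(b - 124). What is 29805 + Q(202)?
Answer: 61317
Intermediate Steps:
Q(b) = 2*b*(-124 + b) (Q(b) = (2*b)*(-124 + b) = 2*b*(-124 + b))
29805 + Q(202) = 29805 + 2*202*(-124 + 202) = 29805 + 2*202*78 = 29805 + 31512 = 61317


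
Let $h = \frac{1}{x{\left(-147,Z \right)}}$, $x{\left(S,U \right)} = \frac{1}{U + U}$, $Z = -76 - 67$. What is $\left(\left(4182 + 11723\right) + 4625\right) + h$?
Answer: $20244$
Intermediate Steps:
$Z = -143$ ($Z = -76 - 67 = -143$)
$x{\left(S,U \right)} = \frac{1}{2 U}$
$h = -286$ ($h = \frac{1}{\frac{1}{2} \frac{1}{-143}} = \frac{1}{\frac{1}{2} \left(- \frac{1}{143}\right)} = \frac{1}{- \frac{1}{286}} = -286$)
$\left(\left(4182 + 11723\right) + 4625\right) + h = \left(\left(4182 + 11723\right) + 4625\right) - 286 = \left(15905 + 4625\right) - 286 = 20530 - 286 = 20244$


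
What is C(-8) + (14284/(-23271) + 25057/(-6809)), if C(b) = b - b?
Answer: -680361203/158452239 ≈ -4.2938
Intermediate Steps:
C(b) = 0
C(-8) + (14284/(-23271) + 25057/(-6809)) = 0 + (14284/(-23271) + 25057/(-6809)) = 0 + (14284*(-1/23271) + 25057*(-1/6809)) = 0 + (-14284/23271 - 25057/6809) = 0 - 680361203/158452239 = -680361203/158452239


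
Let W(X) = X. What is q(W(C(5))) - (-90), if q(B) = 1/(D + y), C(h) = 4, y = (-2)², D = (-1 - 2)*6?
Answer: 1259/14 ≈ 89.929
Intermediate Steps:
D = -18 (D = -3*6 = -18)
y = 4
q(B) = -1/14 (q(B) = 1/(-18 + 4) = 1/(-14) = -1/14)
q(W(C(5))) - (-90) = -1/14 - (-90) = -1/14 - 15*(-6) = -1/14 + 90 = 1259/14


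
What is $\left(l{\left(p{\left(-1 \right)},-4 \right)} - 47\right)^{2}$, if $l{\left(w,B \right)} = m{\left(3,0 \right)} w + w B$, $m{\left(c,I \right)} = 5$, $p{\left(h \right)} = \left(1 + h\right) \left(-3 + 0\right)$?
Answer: $2209$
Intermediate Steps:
$p{\left(h \right)} = -3 - 3 h$ ($p{\left(h \right)} = \left(1 + h\right) \left(-3\right) = -3 - 3 h$)
$l{\left(w,B \right)} = 5 w + B w$ ($l{\left(w,B \right)} = 5 w + w B = 5 w + B w$)
$\left(l{\left(p{\left(-1 \right)},-4 \right)} - 47\right)^{2} = \left(\left(-3 - -3\right) \left(5 - 4\right) - 47\right)^{2} = \left(\left(-3 + 3\right) 1 - 47\right)^{2} = \left(0 \cdot 1 - 47\right)^{2} = \left(0 - 47\right)^{2} = \left(-47\right)^{2} = 2209$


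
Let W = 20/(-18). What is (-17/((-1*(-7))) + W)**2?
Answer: 49729/3969 ≈ 12.529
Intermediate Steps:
W = -10/9 (W = 20*(-1/18) = -10/9 ≈ -1.1111)
(-17/((-1*(-7))) + W)**2 = (-17/((-1*(-7))) - 10/9)**2 = (-17/7 - 10/9)**2 = (-223/63)**2 = 49729/3969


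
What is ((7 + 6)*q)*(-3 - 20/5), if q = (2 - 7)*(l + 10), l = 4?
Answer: 6370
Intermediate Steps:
q = -70 (q = (2 - 7)*(4 + 10) = -5*14 = -70)
((7 + 6)*q)*(-3 - 20/5) = ((7 + 6)*(-70))*(-3 - 20/5) = (13*(-70))*(-3 - 20/5) = -910*(-3 - 5*⅘) = -910*(-3 - 4) = -910*(-7) = 6370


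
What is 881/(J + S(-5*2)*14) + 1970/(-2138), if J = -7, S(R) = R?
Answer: -1086584/157143 ≈ -6.9146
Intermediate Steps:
881/(J + S(-5*2)*14) + 1970/(-2138) = 881/(-7 - 5*2*14) + 1970/(-2138) = 881/(-7 - 10*14) + 1970*(-1/2138) = 881/(-7 - 140) - 985/1069 = 881/(-147) - 985/1069 = 881*(-1/147) - 985/1069 = -881/147 - 985/1069 = -1086584/157143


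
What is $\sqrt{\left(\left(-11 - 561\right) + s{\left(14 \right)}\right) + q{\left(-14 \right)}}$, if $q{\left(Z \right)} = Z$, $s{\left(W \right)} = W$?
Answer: $2 i \sqrt{143} \approx 23.917 i$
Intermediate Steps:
$\sqrt{\left(\left(-11 - 561\right) + s{\left(14 \right)}\right) + q{\left(-14 \right)}} = \sqrt{\left(\left(-11 - 561\right) + 14\right) - 14} = \sqrt{\left(-572 + 14\right) - 14} = \sqrt{-558 - 14} = \sqrt{-572} = 2 i \sqrt{143}$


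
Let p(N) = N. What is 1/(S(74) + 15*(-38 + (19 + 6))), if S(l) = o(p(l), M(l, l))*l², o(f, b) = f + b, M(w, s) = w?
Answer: 1/810253 ≈ 1.2342e-6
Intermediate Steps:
o(f, b) = b + f
S(l) = 2*l³ (S(l) = (l + l)*l² = (2*l)*l² = 2*l³)
1/(S(74) + 15*(-38 + (19 + 6))) = 1/(2*74³ + 15*(-38 + (19 + 6))) = 1/(2*405224 + 15*(-38 + 25)) = 1/(810448 + 15*(-13)) = 1/(810448 - 195) = 1/810253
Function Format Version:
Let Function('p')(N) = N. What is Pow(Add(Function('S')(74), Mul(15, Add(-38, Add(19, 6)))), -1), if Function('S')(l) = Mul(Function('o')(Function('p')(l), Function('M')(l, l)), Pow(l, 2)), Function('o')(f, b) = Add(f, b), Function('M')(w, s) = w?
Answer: Rational(1, 810253) ≈ 1.2342e-6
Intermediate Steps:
Function('o')(f, b) = Add(b, f)
Function('S')(l) = Mul(2, Pow(l, 3)) (Function('S')(l) = Mul(Add(l, l), Pow(l, 2)) = Mul(Mul(2, l), Pow(l, 2)) = Mul(2, Pow(l, 3)))
Pow(Add(Function('S')(74), Mul(15, Add(-38, Add(19, 6)))), -1) = Pow(Add(Mul(2, Pow(74, 3)), Mul(15, Add(-38, Add(19, 6)))), -1) = Pow(Add(Mul(2, 405224), Mul(15, Add(-38, 25))), -1) = Pow(Add(810448, Mul(15, -13)), -1) = Pow(Add(810448, -195), -1) = Pow(810253, -1) = Rational(1, 810253)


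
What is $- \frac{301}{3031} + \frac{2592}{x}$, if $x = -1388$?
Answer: $- \frac{295505}{150251} \approx -1.9667$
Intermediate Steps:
$- \frac{301}{3031} + \frac{2592}{x} = - \frac{301}{3031} + \frac{2592}{-1388} = \left(-301\right) \frac{1}{3031} + 2592 \left(- \frac{1}{1388}\right) = - \frac{43}{433} - \frac{648}{347} = - \frac{295505}{150251}$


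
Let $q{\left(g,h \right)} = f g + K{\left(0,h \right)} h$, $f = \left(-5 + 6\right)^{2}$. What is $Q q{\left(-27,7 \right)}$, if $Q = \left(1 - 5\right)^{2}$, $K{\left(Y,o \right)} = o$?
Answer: $352$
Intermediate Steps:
$f = 1$ ($f = 1^{2} = 1$)
$Q = 16$ ($Q = \left(-4\right)^{2} = 16$)
$q{\left(g,h \right)} = g + h^{2}$ ($q{\left(g,h \right)} = 1 g + h h = g + h^{2}$)
$Q q{\left(-27,7 \right)} = 16 \left(-27 + 7^{2}\right) = 16 \left(-27 + 49\right) = 16 \cdot 22 = 352$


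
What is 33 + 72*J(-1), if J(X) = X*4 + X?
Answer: -327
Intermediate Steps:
J(X) = 5*X (J(X) = 4*X + X = 5*X)
33 + 72*J(-1) = 33 + 72*(5*(-1)) = 33 + 72*(-5) = 33 - 360 = -327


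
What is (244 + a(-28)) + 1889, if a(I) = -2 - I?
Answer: 2159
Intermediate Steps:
(244 + a(-28)) + 1889 = (244 + (-2 - 1*(-28))) + 1889 = (244 + (-2 + 28)) + 1889 = (244 + 26) + 1889 = 270 + 1889 = 2159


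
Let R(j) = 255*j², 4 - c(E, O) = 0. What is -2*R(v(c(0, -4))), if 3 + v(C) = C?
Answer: -510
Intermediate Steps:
c(E, O) = 4 (c(E, O) = 4 - 1*0 = 4 + 0 = 4)
v(C) = -3 + C
-2*R(v(c(0, -4))) = -510*(-3 + 4)² = -510*1² = -510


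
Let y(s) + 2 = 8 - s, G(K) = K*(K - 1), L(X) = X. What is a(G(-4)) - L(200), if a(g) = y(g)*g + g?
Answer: -460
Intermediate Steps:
G(K) = K*(-1 + K)
y(s) = 6 - s (y(s) = -2 + (8 - s) = 6 - s)
a(g) = g + g*(6 - g) (a(g) = (6 - g)*g + g = g*(6 - g) + g = g + g*(6 - g))
a(G(-4)) - L(200) = (-4*(-1 - 4))*(7 - (-4)*(-1 - 4)) - 1*200 = (-4*(-5))*(7 - (-4)*(-5)) - 200 = 20*(7 - 1*20) - 200 = 20*(7 - 20) - 200 = 20*(-13) - 200 = -260 - 200 = -460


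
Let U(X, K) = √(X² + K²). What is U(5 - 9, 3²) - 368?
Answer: -368 + √97 ≈ -358.15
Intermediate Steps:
U(X, K) = √(K² + X²)
U(5 - 9, 3²) - 368 = √((3²)² + (5 - 9)²) - 368 = √(9² + (-4)²) - 368 = √(81 + 16) - 368 = √97 - 368 = -368 + √97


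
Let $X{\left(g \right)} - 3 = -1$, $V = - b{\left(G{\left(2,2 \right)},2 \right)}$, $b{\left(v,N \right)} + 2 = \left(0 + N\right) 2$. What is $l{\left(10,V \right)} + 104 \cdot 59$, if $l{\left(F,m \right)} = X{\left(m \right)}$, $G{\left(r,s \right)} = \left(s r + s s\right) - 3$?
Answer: $6138$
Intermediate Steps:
$G{\left(r,s \right)} = -3 + s^{2} + r s$ ($G{\left(r,s \right)} = \left(r s + s^{2}\right) - 3 = \left(s^{2} + r s\right) - 3 = -3 + s^{2} + r s$)
$b{\left(v,N \right)} = -2 + 2 N$ ($b{\left(v,N \right)} = -2 + \left(0 + N\right) 2 = -2 + N 2 = -2 + 2 N$)
$V = -2$ ($V = - (-2 + 2 \cdot 2) = - (-2 + 4) = \left(-1\right) 2 = -2$)
$X{\left(g \right)} = 2$ ($X{\left(g \right)} = 3 - 1 = 2$)
$l{\left(F,m \right)} = 2$
$l{\left(10,V \right)} + 104 \cdot 59 = 2 + 104 \cdot 59 = 2 + 6136 = 6138$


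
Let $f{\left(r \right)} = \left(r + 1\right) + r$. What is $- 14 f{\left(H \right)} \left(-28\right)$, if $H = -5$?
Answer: $-3528$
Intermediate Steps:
$f{\left(r \right)} = 1 + 2 r$ ($f{\left(r \right)} = \left(1 + r\right) + r = 1 + 2 r$)
$- 14 f{\left(H \right)} \left(-28\right) = - 14 \left(1 + 2 \left(-5\right)\right) \left(-28\right) = - 14 \left(1 - 10\right) \left(-28\right) = \left(-14\right) \left(-9\right) \left(-28\right) = 126 \left(-28\right) = -3528$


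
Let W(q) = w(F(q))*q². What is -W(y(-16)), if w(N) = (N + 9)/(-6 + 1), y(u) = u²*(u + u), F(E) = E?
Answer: -549151834112/5 ≈ -1.0983e+11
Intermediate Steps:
y(u) = 2*u³ (y(u) = u²*(2*u) = 2*u³)
w(N) = -9/5 - N/5 (w(N) = (9 + N)/(-5) = (9 + N)*(-⅕) = -9/5 - N/5)
W(q) = q²*(-9/5 - q/5) (W(q) = (-9/5 - q/5)*q² = q²*(-9/5 - q/5))
-W(y(-16)) = -(2*(-16)³)²*(-9 - 2*(-16)³)/5 = -(2*(-4096))²*(-9 - 2*(-4096))/5 = -(-8192)²*(-9 - 1*(-8192))/5 = -67108864*(-9 + 8192)/5 = -67108864*8183/5 = -1*549151834112/5 = -549151834112/5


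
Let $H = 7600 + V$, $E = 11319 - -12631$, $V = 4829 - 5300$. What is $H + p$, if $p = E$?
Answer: $31079$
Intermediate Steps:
$V = -471$ ($V = 4829 - 5300 = -471$)
$E = 23950$ ($E = 11319 + 12631 = 23950$)
$H = 7129$ ($H = 7600 - 471 = 7129$)
$p = 23950$
$H + p = 7129 + 23950 = 31079$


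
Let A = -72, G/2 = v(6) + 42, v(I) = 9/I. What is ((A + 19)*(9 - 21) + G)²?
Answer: 522729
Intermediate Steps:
G = 87 (G = 2*(9/6 + 42) = 2*(9*(⅙) + 42) = 2*(3/2 + 42) = 2*(87/2) = 87)
((A + 19)*(9 - 21) + G)² = ((-72 + 19)*(9 - 21) + 87)² = (-53*(-12) + 87)² = (636 + 87)² = 723² = 522729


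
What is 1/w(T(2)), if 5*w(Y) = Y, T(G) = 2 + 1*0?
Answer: 5/2 ≈ 2.5000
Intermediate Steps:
T(G) = 2 (T(G) = 2 + 0 = 2)
w(Y) = Y/5
1/w(T(2)) = 1/((⅕)*2) = 1/(⅖) = 5/2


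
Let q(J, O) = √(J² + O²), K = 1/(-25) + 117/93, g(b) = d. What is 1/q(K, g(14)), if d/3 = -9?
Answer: 775*√438746761/438746761 ≈ 0.036999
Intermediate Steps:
d = -27 (d = 3*(-9) = -27)
g(b) = -27
K = 944/775 (K = 1*(-1/25) + 117*(1/93) = -1/25 + 39/31 = 944/775 ≈ 1.2181)
1/q(K, g(14)) = 1/(√((944/775)² + (-27)²)) = 1/(√(891136/600625 + 729)) = 1/(√(438746761/600625)) = 1/(√438746761/775) = 775*√438746761/438746761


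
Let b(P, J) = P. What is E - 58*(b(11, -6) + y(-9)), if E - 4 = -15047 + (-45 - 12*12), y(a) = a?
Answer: -15348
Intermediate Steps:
E = -15232 (E = 4 + (-15047 + (-45 - 12*12)) = 4 + (-15047 + (-45 - 144)) = 4 + (-15047 - 189) = 4 - 15236 = -15232)
E - 58*(b(11, -6) + y(-9)) = -15232 - 58*(11 - 9) = -15232 - 58*2 = -15232 - 1*116 = -15232 - 116 = -15348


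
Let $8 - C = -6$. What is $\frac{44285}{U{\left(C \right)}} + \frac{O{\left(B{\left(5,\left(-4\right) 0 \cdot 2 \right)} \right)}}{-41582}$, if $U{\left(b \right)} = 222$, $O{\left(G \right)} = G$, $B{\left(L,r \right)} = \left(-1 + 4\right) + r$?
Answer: $\frac{460364551}{2307801} \approx 199.48$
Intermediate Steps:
$B{\left(L,r \right)} = 3 + r$
$C = 14$ ($C = 8 - -6 = 8 + 6 = 14$)
$\frac{44285}{U{\left(C \right)}} + \frac{O{\left(B{\left(5,\left(-4\right) 0 \cdot 2 \right)} \right)}}{-41582} = \frac{44285}{222} + \frac{3 + \left(-4\right) 0 \cdot 2}{-41582} = 44285 \cdot \frac{1}{222} + \left(3 + 0 \cdot 2\right) \left(- \frac{1}{41582}\right) = \frac{44285}{222} + \left(3 + 0\right) \left(- \frac{1}{41582}\right) = \frac{44285}{222} + 3 \left(- \frac{1}{41582}\right) = \frac{44285}{222} - \frac{3}{41582} = \frac{460364551}{2307801}$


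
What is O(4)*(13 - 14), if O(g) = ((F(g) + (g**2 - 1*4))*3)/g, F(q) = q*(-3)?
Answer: 0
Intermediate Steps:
F(q) = -3*q
O(g) = (-12 - 9*g + 3*g**2)/g (O(g) = ((-3*g + (g**2 - 1*4))*3)/g = ((-3*g + (g**2 - 4))*3)/g = ((-3*g + (-4 + g**2))*3)/g = ((-4 + g**2 - 3*g)*3)/g = (-12 - 9*g + 3*g**2)/g)
O(4)*(13 - 14) = (-9 - 12/4 + 3*4)*(13 - 14) = (-9 - 12*1/4 + 12)*(-1) = (-9 - 3 + 12)*(-1) = 0*(-1) = 0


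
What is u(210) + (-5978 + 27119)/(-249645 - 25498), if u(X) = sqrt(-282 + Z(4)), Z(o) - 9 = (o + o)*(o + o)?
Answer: -21141/275143 + I*sqrt(209) ≈ -0.076836 + 14.457*I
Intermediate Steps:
Z(o) = 9 + 4*o**2 (Z(o) = 9 + (o + o)*(o + o) = 9 + (2*o)*(2*o) = 9 + 4*o**2)
u(X) = I*sqrt(209) (u(X) = sqrt(-282 + (9 + 4*4**2)) = sqrt(-282 + (9 + 4*16)) = sqrt(-282 + (9 + 64)) = sqrt(-282 + 73) = sqrt(-209) = I*sqrt(209))
u(210) + (-5978 + 27119)/(-249645 - 25498) = I*sqrt(209) + (-5978 + 27119)/(-249645 - 25498) = I*sqrt(209) + 21141/(-275143) = I*sqrt(209) + 21141*(-1/275143) = I*sqrt(209) - 21141/275143 = -21141/275143 + I*sqrt(209)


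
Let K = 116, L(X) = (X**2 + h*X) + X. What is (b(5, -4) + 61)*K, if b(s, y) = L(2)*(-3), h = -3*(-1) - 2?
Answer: 4292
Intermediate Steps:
h = 1 (h = 3 - 2 = 1)
L(X) = X**2 + 2*X (L(X) = (X**2 + 1*X) + X = (X**2 + X) + X = (X + X**2) + X = X**2 + 2*X)
b(s, y) = -24 (b(s, y) = (2*(2 + 2))*(-3) = (2*4)*(-3) = 8*(-3) = -24)
(b(5, -4) + 61)*K = (-24 + 61)*116 = 37*116 = 4292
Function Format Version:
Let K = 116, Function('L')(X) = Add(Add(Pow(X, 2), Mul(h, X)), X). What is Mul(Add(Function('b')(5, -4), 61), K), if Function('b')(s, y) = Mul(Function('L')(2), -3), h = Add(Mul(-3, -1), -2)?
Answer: 4292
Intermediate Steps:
h = 1 (h = Add(3, -2) = 1)
Function('L')(X) = Add(Pow(X, 2), Mul(2, X)) (Function('L')(X) = Add(Add(Pow(X, 2), Mul(1, X)), X) = Add(Add(Pow(X, 2), X), X) = Add(Add(X, Pow(X, 2)), X) = Add(Pow(X, 2), Mul(2, X)))
Function('b')(s, y) = -24 (Function('b')(s, y) = Mul(Mul(2, Add(2, 2)), -3) = Mul(Mul(2, 4), -3) = Mul(8, -3) = -24)
Mul(Add(Function('b')(5, -4), 61), K) = Mul(Add(-24, 61), 116) = Mul(37, 116) = 4292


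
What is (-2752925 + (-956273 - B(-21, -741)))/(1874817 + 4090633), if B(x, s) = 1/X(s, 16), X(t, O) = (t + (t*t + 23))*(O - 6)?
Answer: -20339869428741/32712320583500 ≈ -0.62178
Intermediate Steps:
X(t, O) = (-6 + O)*(23 + t + t**2) (X(t, O) = (t + (t**2 + 23))*(-6 + O) = (t + (23 + t**2))*(-6 + O) = (23 + t + t**2)*(-6 + O) = (-6 + O)*(23 + t + t**2))
B(x, s) = 1/(230 + 10*s + 10*s**2) (B(x, s) = 1/(-138 - 6*s - 6*s**2 + 23*16 + 16*s + 16*s**2) = 1/(-138 - 6*s - 6*s**2 + 368 + 16*s + 16*s**2) = 1/(230 + 10*s + 10*s**2))
(-2752925 + (-956273 - B(-21, -741)))/(1874817 + 4090633) = (-2752925 + (-956273 - 1/(10*(23 - 741 + (-741)**2))))/(1874817 + 4090633) = (-2752925 + (-956273 - 1/(10*(23 - 741 + 549081))))/5965450 = (-2752925 + (-956273 - 1/(10*548363)))*(1/5965450) = (-2752925 + (-956273 - 1*1/5483630))*(1/5965450) = (-2752925 + (-956273 - 1/5483630))*(1/5965450) = (-2752925 - 5243847310991/5483630)*(1/5965450) = -20339869428741/5483630*1/5965450 = -20339869428741/32712320583500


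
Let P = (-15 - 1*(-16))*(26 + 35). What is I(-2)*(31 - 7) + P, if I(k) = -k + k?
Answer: 61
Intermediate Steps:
I(k) = 0
P = 61 (P = (-15 + 16)*61 = 1*61 = 61)
I(-2)*(31 - 7) + P = 0*(31 - 7) + 61 = 0*24 + 61 = 0 + 61 = 61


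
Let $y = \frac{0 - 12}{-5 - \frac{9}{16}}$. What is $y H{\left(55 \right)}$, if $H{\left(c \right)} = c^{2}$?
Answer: $\frac{580800}{89} \approx 6525.8$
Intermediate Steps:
$y = \frac{192}{89}$ ($y = - \frac{12}{-5 - \frac{9}{16}} = - \frac{12}{- \frac{89}{16}} = \left(-12\right) \left(- \frac{16}{89}\right) = \frac{192}{89} \approx 2.1573$)
$y H{\left(55 \right)} = \frac{192 \cdot 55^{2}}{89} = \frac{192}{89} \cdot 3025 = \frac{580800}{89}$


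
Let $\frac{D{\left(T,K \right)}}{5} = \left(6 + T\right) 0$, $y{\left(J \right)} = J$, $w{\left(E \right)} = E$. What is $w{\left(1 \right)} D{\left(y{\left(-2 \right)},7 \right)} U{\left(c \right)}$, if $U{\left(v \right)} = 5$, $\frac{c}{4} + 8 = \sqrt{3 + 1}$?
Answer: $0$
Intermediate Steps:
$c = -24$ ($c = -32 + 4 \sqrt{3 + 1} = -32 + 4 \sqrt{4} = -32 + 4 \cdot 2 = -32 + 8 = -24$)
$D{\left(T,K \right)} = 0$ ($D{\left(T,K \right)} = 5 \left(6 + T\right) 0 = 5 \cdot 0 = 0$)
$w{\left(1 \right)} D{\left(y{\left(-2 \right)},7 \right)} U{\left(c \right)} = 1 \cdot 0 \cdot 5 = 0 \cdot 5 = 0$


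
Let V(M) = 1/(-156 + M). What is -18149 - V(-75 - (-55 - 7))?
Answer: -3067180/169 ≈ -18149.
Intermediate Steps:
-18149 - V(-75 - (-55 - 7)) = -18149 - 1/(-156 + (-75 - (-55 - 7))) = -18149 - 1/(-156 + (-75 - 1*(-62))) = -18149 - 1/(-156 + (-75 + 62)) = -18149 - 1/(-156 - 13) = -18149 - 1/(-169) = -18149 - 1*(-1/169) = -18149 + 1/169 = -3067180/169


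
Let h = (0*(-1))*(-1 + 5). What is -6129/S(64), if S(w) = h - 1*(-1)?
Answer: -6129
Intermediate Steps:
h = 0 (h = 0*4 = 0)
S(w) = 1 (S(w) = 0 - 1*(-1) = 0 + 1 = 1)
-6129/S(64) = -6129/1 = -6129*1 = -6129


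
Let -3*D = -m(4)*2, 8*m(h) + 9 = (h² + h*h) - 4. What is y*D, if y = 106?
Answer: 1007/6 ≈ 167.83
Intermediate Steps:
m(h) = -13/8 + h²/4 (m(h) = -9/8 + ((h² + h*h) - 4)/8 = -9/8 + ((h² + h²) - 4)/8 = -9/8 + (2*h² - 4)/8 = -9/8 + (-4 + 2*h²)/8 = -9/8 + (-½ + h²/4) = -13/8 + h²/4)
D = 19/12 (D = -(-(-13/8 + (¼)*4²))*2/3 = -(-(-13/8 + (¼)*16))*2/3 = -(-(-13/8 + 4))*2/3 = -(-1*19/8)*2/3 = -(-19)*2/24 = -⅓*(-19/4) = 19/12 ≈ 1.5833)
y*D = 106*(19/12) = 1007/6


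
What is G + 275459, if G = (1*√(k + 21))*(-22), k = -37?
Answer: 275459 - 88*I ≈ 2.7546e+5 - 88.0*I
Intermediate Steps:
G = -88*I (G = (1*√(-37 + 21))*(-22) = (1*√(-16))*(-22) = (1*(4*I))*(-22) = (4*I)*(-22) = -88*I ≈ -88.0*I)
G + 275459 = -88*I + 275459 = 275459 - 88*I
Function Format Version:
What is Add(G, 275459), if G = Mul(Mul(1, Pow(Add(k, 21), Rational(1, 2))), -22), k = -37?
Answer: Add(275459, Mul(-88, I)) ≈ Add(2.7546e+5, Mul(-88.000, I))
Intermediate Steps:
G = Mul(-88, I) (G = Mul(Mul(1, Pow(Add(-37, 21), Rational(1, 2))), -22) = Mul(Mul(1, Pow(-16, Rational(1, 2))), -22) = Mul(Mul(1, Mul(4, I)), -22) = Mul(Mul(4, I), -22) = Mul(-88, I) ≈ Mul(-88.000, I))
Add(G, 275459) = Add(Mul(-88, I), 275459) = Add(275459, Mul(-88, I))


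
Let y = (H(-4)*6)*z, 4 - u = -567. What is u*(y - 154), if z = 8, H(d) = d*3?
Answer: -416830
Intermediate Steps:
H(d) = 3*d
u = 571 (u = 4 - 1*(-567) = 4 + 567 = 571)
y = -576 (y = ((3*(-4))*6)*8 = -12*6*8 = -72*8 = -576)
u*(y - 154) = 571*(-576 - 154) = 571*(-730) = -416830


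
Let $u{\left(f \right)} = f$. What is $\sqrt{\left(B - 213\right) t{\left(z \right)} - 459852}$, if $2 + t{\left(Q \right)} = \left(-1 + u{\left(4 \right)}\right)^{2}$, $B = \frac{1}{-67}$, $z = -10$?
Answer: $\frac{2 i \sqrt{517742299}}{67} \approx 679.22 i$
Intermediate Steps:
$B = - \frac{1}{67} \approx -0.014925$
$t{\left(Q \right)} = 7$ ($t{\left(Q \right)} = -2 + \left(-1 + 4\right)^{2} = -2 + 3^{2} = -2 + 9 = 7$)
$\sqrt{\left(B - 213\right) t{\left(z \right)} - 459852} = \sqrt{\left(- \frac{1}{67} - 213\right) 7 - 459852} = \sqrt{\left(- \frac{14272}{67}\right) 7 - 459852} = \sqrt{- \frac{99904}{67} - 459852} = \sqrt{- \frac{30909988}{67}} = \frac{2 i \sqrt{517742299}}{67}$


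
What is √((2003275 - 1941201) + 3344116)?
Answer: √3406190 ≈ 1845.6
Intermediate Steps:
√((2003275 - 1941201) + 3344116) = √(62074 + 3344116) = √3406190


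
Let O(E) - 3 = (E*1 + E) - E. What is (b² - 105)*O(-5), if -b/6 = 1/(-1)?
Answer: 138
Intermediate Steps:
O(E) = 3 + E (O(E) = 3 + ((E*1 + E) - E) = 3 + ((E + E) - E) = 3 + (2*E - E) = 3 + E)
b = 6 (b = -6/(-1) = -6*(-1) = 6)
(b² - 105)*O(-5) = (6² - 105)*(3 - 5) = (36 - 105)*(-2) = -69*(-2) = 138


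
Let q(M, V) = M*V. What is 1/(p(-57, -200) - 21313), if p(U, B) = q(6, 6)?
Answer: -1/21277 ≈ -4.6999e-5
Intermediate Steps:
p(U, B) = 36 (p(U, B) = 6*6 = 36)
1/(p(-57, -200) - 21313) = 1/(36 - 21313) = 1/(-21277) = -1/21277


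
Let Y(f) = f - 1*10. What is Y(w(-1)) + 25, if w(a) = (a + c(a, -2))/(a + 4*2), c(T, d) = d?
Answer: 102/7 ≈ 14.571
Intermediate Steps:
w(a) = (-2 + a)/(8 + a) (w(a) = (a - 2)/(a + 4*2) = (-2 + a)/(a + 8) = (-2 + a)/(8 + a))
Y(f) = -10 + f (Y(f) = f - 10 = -10 + f)
Y(w(-1)) + 25 = (-10 + (-2 - 1)/(8 - 1)) + 25 = (-10 - 3/7) + 25 = -73/7 + 25 = 102/7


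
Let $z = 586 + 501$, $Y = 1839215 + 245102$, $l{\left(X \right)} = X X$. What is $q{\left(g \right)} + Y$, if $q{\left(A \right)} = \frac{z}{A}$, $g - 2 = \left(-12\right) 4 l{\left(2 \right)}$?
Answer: $\frac{396019143}{190} \approx 2.0843 \cdot 10^{6}$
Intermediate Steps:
$l{\left(X \right)} = X^{2}$
$Y = 2084317$
$z = 1087$
$g = -190$ ($g = 2 + \left(-12\right) 4 \cdot 2^{2} = 2 - 192 = -190$)
$q{\left(A \right)} = \frac{1087}{A}$
$q{\left(g \right)} + Y = \frac{1087}{-190} + 2084317 = 1087 \left(- \frac{1}{190}\right) + 2084317 = - \frac{1087}{190} + 2084317 = \frac{396019143}{190}$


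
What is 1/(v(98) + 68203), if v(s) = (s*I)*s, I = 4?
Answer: 1/106619 ≈ 9.3792e-6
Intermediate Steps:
v(s) = 4*s² (v(s) = (s*4)*s = (4*s)*s = 4*s²)
1/(v(98) + 68203) = 1/(4*98² + 68203) = 1/(4*9604 + 68203) = 1/(38416 + 68203) = 1/106619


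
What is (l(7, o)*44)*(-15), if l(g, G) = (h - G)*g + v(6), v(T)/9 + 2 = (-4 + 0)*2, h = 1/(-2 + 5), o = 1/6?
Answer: 58630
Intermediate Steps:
o = ⅙ ≈ 0.16667
h = ⅓ (h = 1/3 = ⅓ ≈ 0.33333)
v(T) = -90 (v(T) = -18 + 9*((-4 + 0)*2) = -18 + 9*(-4*2) = -18 + 9*(-8) = -18 - 72 = -90)
l(g, G) = -90 + g*(⅓ - G) (l(g, G) = (⅓ - G)*g - 90 = g*(⅓ - G) - 90 = -90 + g*(⅓ - G))
(l(7, o)*44)*(-15) = ((-90 + (⅓)*7 - 1*⅙*7)*44)*(-15) = ((-90 + 7/3 - 7/6)*44)*(-15) = -533/6*44*(-15) = -11726/3*(-15) = 58630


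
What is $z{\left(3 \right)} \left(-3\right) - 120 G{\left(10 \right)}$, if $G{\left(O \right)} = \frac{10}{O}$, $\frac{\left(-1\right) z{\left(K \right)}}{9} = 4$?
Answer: $-12$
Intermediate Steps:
$z{\left(K \right)} = -36$ ($z{\left(K \right)} = \left(-9\right) 4 = -36$)
$z{\left(3 \right)} \left(-3\right) - 120 G{\left(10 \right)} = \left(-36\right) \left(-3\right) - 120 \cdot \frac{10}{10} = 108 - 120 \cdot 10 \cdot \frac{1}{10} = 108 - 120 = -12$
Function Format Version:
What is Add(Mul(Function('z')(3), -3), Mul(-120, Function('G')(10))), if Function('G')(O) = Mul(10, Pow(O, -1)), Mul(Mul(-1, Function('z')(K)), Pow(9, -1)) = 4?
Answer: -12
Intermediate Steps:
Function('z')(K) = -36 (Function('z')(K) = Mul(-9, 4) = -36)
Add(Mul(Function('z')(3), -3), Mul(-120, Function('G')(10))) = Add(Mul(-36, -3), Mul(-120, Mul(10, Pow(10, -1)))) = Add(108, Mul(-120, Mul(10, Rational(1, 10)))) = Add(108, Mul(-120, 1)) = Add(108, -120) = -12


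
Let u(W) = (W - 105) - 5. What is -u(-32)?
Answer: 142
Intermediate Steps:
u(W) = -110 + W (u(W) = (-105 + W) - 5 = -110 + W)
-u(-32) = -(-110 - 32) = -1*(-142) = 142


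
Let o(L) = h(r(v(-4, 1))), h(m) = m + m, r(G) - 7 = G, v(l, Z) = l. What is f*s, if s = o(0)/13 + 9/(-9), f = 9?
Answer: -63/13 ≈ -4.8462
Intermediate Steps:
r(G) = 7 + G
h(m) = 2*m
o(L) = 6 (o(L) = 2*(7 - 4) = 2*3 = 6)
s = -7/13 (s = 6/13 + 9/(-9) = 6*(1/13) + 9*(-⅑) = 6/13 - 1 = -7/13 ≈ -0.53846)
f*s = 9*(-7/13) = -63/13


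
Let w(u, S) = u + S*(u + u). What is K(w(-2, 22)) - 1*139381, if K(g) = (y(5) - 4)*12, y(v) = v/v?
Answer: -139417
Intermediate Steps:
w(u, S) = u + 2*S*u (w(u, S) = u + S*(2*u) = u + 2*S*u)
y(v) = 1
K(g) = -36 (K(g) = (1 - 4)*12 = -3*12 = -36)
K(w(-2, 22)) - 1*139381 = -36 - 1*139381 = -36 - 139381 = -139417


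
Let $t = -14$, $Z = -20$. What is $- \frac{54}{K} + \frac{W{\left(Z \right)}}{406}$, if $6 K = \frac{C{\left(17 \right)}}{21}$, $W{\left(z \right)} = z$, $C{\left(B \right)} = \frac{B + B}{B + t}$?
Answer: $- \frac{2071988}{3451} \approx -600.4$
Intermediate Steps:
$C{\left(B \right)} = \frac{2 B}{-14 + B}$ ($C{\left(B \right)} = \frac{B + B}{B - 14} = \frac{2 B}{-14 + B}$)
$K = \frac{17}{189}$ ($K = \frac{2 \cdot 17 \frac{1}{-14 + 17} \cdot \frac{1}{21}}{6} = \frac{2 \cdot 17 \cdot \frac{1}{3} \cdot \frac{1}{21}}{6} = \frac{\frac{34}{3} \cdot \frac{1}{21}}{6} = \frac{1}{6} \cdot \frac{34}{63} = \frac{17}{189} \approx 0.089947$)
$- \frac{54}{K} + \frac{W{\left(Z \right)}}{406} = - \frac{54}{\frac{17}{189}} - \frac{20}{406} = \left(-54\right) \frac{189}{17} - \frac{10}{203} = - \frac{10206}{17} - \frac{10}{203} = - \frac{2071988}{3451}$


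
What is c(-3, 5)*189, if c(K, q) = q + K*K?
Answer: 2646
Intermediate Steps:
c(K, q) = q + K²
c(-3, 5)*189 = (5 + (-3)²)*189 = (5 + 9)*189 = 14*189 = 2646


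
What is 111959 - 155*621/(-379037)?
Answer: 1368925798/12227 ≈ 1.1196e+5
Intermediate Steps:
111959 - 155*621/(-379037) = 111959 - 96255*(-1)/379037 = 111959 - 1*(-3105/12227) = 111959 + 3105/12227 = 1368925798/12227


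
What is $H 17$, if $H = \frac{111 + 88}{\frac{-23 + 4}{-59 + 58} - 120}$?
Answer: $- \frac{3383}{101} \approx -33.495$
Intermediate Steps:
$H = - \frac{199}{101}$ ($H = \frac{199}{- \frac{19}{-1} - 120} = \frac{199}{\left(-19\right) \left(-1\right) - 120} = \frac{199}{19 - 120} = \frac{199}{-101} = 199 \left(- \frac{1}{101}\right) = - \frac{199}{101} \approx -1.9703$)
$H 17 = \left(- \frac{199}{101}\right) 17 = - \frac{3383}{101}$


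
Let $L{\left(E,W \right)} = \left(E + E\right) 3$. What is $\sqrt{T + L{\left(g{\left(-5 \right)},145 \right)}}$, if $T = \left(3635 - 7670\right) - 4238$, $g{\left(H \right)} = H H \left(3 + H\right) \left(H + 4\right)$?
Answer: $i \sqrt{7973} \approx 89.292 i$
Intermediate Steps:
$g{\left(H \right)} = H^{2} \left(3 + H\right) \left(4 + H\right)$
$T = -8273$ ($T = -4035 - 4238 = -8273$)
$L{\left(E,W \right)} = 6 E$ ($L{\left(E,W \right)} = 2 E 3 = 6 E$)
$\sqrt{T + L{\left(g{\left(-5 \right)},145 \right)}} = \sqrt{-8273 + 6 \left(-5\right)^{2} \left(12 + \left(-5\right)^{2} + 7 \left(-5\right)\right)} = \sqrt{-8273 + 6 \cdot 25 \left(12 + 25 - 35\right)} = \sqrt{-8273 + 6 \cdot 25 \cdot 2} = \sqrt{-8273 + 6 \cdot 50} = \sqrt{-8273 + 300} = \sqrt{-7973} = i \sqrt{7973}$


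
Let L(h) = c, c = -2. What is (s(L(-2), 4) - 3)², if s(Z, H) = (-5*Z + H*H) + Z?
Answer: 441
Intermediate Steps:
L(h) = -2
s(Z, H) = H² - 4*Z (s(Z, H) = (-5*Z + H²) + Z = (H² - 5*Z) + Z = H² - 4*Z)
(s(L(-2), 4) - 3)² = ((4² - 4*(-2)) - 3)² = ((16 + 8) - 3)² = (24 - 3)² = 21² = 441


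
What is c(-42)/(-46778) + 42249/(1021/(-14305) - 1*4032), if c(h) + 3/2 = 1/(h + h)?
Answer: -2374782785624453/226640233479912 ≈ -10.478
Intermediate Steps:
c(h) = -3/2 + 1/(2*h) (c(h) = -3/2 + 1/(h + h) = -3/2 + 1/(2*h))
c(-42)/(-46778) + 42249/(1021/(-14305) - 1*4032) = ((½)*(1 - 3*(-42))/(-42))/(-46778) + 42249/(1021/(-14305) - 1*4032) = ((½)*(-1/42)*(1 + 126))*(-1/46778) + 42249/(1021*(-1/14305) - 4032) = ((½)*(-1/42)*127)*(-1/46778) + 42249/(-1021/14305 - 4032) = -127/84*(-1/46778) + 42249/(-57678781/14305) = 127/3929352 + 42249*(-14305/57678781) = 127/3929352 - 604371945/57678781 = -2374782785624453/226640233479912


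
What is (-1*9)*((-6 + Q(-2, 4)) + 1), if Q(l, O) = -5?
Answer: 90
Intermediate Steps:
(-1*9)*((-6 + Q(-2, 4)) + 1) = (-1*9)*((-6 - 5) + 1) = -9*(-11 + 1) = -9*(-10) = 90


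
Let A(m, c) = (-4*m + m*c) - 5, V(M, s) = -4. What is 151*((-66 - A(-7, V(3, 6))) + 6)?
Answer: -16761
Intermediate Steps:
A(m, c) = -5 - 4*m + c*m (A(m, c) = (-4*m + c*m) - 5 = -5 - 4*m + c*m)
151*((-66 - A(-7, V(3, 6))) + 6) = 151*((-66 - (-5 - 4*(-7) - 4*(-7))) + 6) = 151*((-66 - (-5 + 28 + 28)) + 6) = 151*((-66 - 1*51) + 6) = 151*((-66 - 51) + 6) = 151*(-117 + 6) = 151*(-111) = -16761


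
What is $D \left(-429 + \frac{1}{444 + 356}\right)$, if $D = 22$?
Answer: $- \frac{3775189}{400} \approx -9438.0$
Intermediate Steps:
$D \left(-429 + \frac{1}{444 + 356}\right) = 22 \left(-429 + \frac{1}{444 + 356}\right) = 22 \left(-429 + \frac{1}{800}\right) = 22 \left(- \frac{343199}{800}\right) = - \frac{3775189}{400}$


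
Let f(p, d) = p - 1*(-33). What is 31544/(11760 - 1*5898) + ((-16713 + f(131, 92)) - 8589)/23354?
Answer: 147329905/34225287 ≈ 4.3047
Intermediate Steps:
f(p, d) = 33 + p (f(p, d) = p + 33 = 33 + p)
31544/(11760 - 1*5898) + ((-16713 + f(131, 92)) - 8589)/23354 = 31544/(11760 - 1*5898) + ((-16713 + (33 + 131)) - 8589)/23354 = 31544/(11760 - 5898) + ((-16713 + 164) - 8589)*(1/23354) = 31544/5862 + (-16549 - 8589)*(1/23354) = 31544*(1/5862) - 25138*1/23354 = 15772/2931 - 12569/11677 = 147329905/34225287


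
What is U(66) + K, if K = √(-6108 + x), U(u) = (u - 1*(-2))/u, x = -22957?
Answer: 34/33 + I*√29065 ≈ 1.0303 + 170.48*I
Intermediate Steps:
U(u) = (2 + u)/u (U(u) = (u + 2)/u = (2 + u)/u)
K = I*√29065 (K = √(-6108 - 22957) = √(-29065) = I*√29065 ≈ 170.48*I)
U(66) + K = (2 + 66)/66 + I*√29065 = (1/66)*68 + I*√29065 = 34/33 + I*√29065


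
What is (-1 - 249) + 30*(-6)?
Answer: -430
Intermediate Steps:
(-1 - 249) + 30*(-6) = -250 - 180 = -430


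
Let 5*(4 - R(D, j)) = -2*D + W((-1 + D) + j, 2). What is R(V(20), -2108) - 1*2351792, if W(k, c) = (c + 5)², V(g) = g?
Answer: -11758949/5 ≈ -2.3518e+6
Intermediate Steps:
W(k, c) = (5 + c)²
R(D, j) = -29/5 + 2*D/5 (R(D, j) = 4 - (-2*D + (5 + 2)²)/5 = 4 - (-2*D + 7²)/5 = 4 - (-2*D + 49)/5 = 4 - (49 - 2*D)/5 = 4 + (-49/5 + 2*D/5) = -29/5 + 2*D/5)
R(V(20), -2108) - 1*2351792 = (-29/5 + (⅖)*20) - 1*2351792 = (-29/5 + 8) - 2351792 = 11/5 - 2351792 = -11758949/5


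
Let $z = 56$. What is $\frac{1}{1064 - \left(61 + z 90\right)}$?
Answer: $- \frac{1}{4037} \approx -0.00024771$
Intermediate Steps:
$\frac{1}{1064 - \left(61 + z 90\right)} = \frac{1}{1064 - \left(61 + 56 \cdot 90\right)} = \frac{1}{1064 - \left(61 + 5040\right)} = \frac{1}{1064 - 5101} = \frac{1}{-4037} = - \frac{1}{4037}$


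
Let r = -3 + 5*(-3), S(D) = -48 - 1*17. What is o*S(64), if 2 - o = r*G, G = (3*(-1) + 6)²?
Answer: -10660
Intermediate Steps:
S(D) = -65 (S(D) = -48 - 17 = -65)
G = 9 (G = (-3 + 6)² = 3² = 9)
r = -18 (r = -3 - 15 = -18)
o = 164 (o = 2 - (-18)*9 = 2 - 1*(-162) = 2 + 162 = 164)
o*S(64) = 164*(-65) = -10660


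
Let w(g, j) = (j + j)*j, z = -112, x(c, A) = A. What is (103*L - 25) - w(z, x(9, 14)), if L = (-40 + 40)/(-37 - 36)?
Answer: -417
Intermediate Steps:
L = 0 (L = 0/(-73) = 0*(-1/73) = 0)
w(g, j) = 2*j**2 (w(g, j) = (2*j)*j = 2*j**2)
(103*L - 25) - w(z, x(9, 14)) = (103*0 - 25) - 2*14**2 = (0 - 25) - 2*196 = -25 - 1*392 = -25 - 392 = -417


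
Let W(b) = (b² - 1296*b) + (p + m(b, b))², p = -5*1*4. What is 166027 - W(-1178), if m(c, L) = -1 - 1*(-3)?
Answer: -2748669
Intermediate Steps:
m(c, L) = 2 (m(c, L) = -1 + 3 = 2)
p = -20 (p = -5*4 = -20)
W(b) = 324 + b² - 1296*b (W(b) = (b² - 1296*b) + (-20 + 2)² = (b² - 1296*b) + (-18)² = (b² - 1296*b) + 324 = 324 + b² - 1296*b)
166027 - W(-1178) = 166027 - (324 + (-1178)² - 1296*(-1178)) = 166027 - (324 + 1387684 + 1526688) = 166027 - 1*2914696 = 166027 - 2914696 = -2748669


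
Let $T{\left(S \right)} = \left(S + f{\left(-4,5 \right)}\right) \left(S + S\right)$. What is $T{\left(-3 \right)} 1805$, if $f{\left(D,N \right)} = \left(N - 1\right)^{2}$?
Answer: $-140790$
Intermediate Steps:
$f{\left(D,N \right)} = \left(-1 + N\right)^{2}$
$T{\left(S \right)} = 2 S \left(16 + S\right)$ ($T{\left(S \right)} = \left(S + \left(-1 + 5\right)^{2}\right) \left(S + S\right) = \left(S + 4^{2}\right) 2 S = \left(S + 16\right) 2 S = \left(16 + S\right) 2 S = 2 S \left(16 + S\right)$)
$T{\left(-3 \right)} 1805 = 2 \left(-3\right) \left(16 - 3\right) 1805 = 2 \left(-3\right) 13 \cdot 1805 = \left(-78\right) 1805 = -140790$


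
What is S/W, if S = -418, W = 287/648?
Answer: -270864/287 ≈ -943.78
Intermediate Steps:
W = 287/648 (W = 287*(1/648) = 287/648 ≈ 0.44290)
S/W = -418/287/648 = -418*648/287 = -270864/287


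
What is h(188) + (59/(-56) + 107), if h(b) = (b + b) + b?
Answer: 37517/56 ≈ 669.95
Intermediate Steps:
h(b) = 3*b (h(b) = 2*b + b = 3*b)
h(188) + (59/(-56) + 107) = 3*188 + (59/(-56) + 107) = 564 + (59*(-1/56) + 107) = 564 + (-59/56 + 107) = 564 + 5933/56 = 37517/56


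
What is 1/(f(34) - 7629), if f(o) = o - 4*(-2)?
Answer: -1/7587 ≈ -0.00013180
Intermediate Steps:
f(o) = 8 + o (f(o) = o + 8 = 8 + o)
1/(f(34) - 7629) = 1/((8 + 34) - 7629) = 1/(42 - 7629) = 1/(-7587) = -1/7587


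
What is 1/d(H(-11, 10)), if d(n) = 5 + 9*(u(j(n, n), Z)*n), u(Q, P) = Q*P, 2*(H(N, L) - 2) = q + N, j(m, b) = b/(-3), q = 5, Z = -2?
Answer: 1/11 ≈ 0.090909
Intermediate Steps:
j(m, b) = -b/3 (j(m, b) = b*(-⅓) = -b/3)
H(N, L) = 9/2 + N/2 (H(N, L) = 2 + (5 + N)/2 = 2 + (5/2 + N/2) = 9/2 + N/2)
u(Q, P) = P*Q
d(n) = 5 + 6*n² (d(n) = 5 + 9*((-(-2)*n/3)*n) = 5 + 9*((2*n/3)*n) = 5 + 9*(2*n²/3) = 5 + 6*n²)
1/d(H(-11, 10)) = 1/(5 + 6*(9/2 + (½)*(-11))²) = 1/(5 + 6*(9/2 - 11/2)²) = 1/(5 + 6*(-1)²) = 1/(5 + 6*1) = 1/(5 + 6) = 1/11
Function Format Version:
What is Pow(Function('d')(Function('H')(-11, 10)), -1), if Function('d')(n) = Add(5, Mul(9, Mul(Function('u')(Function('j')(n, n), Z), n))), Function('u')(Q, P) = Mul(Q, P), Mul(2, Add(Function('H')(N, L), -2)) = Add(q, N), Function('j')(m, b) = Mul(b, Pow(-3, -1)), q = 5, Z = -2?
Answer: Rational(1, 11) ≈ 0.090909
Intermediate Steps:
Function('j')(m, b) = Mul(Rational(-1, 3), b) (Function('j')(m, b) = Mul(b, Rational(-1, 3)) = Mul(Rational(-1, 3), b))
Function('H')(N, L) = Add(Rational(9, 2), Mul(Rational(1, 2), N)) (Function('H')(N, L) = Add(2, Mul(Rational(1, 2), Add(5, N))) = Add(2, Add(Rational(5, 2), Mul(Rational(1, 2), N))) = Add(Rational(9, 2), Mul(Rational(1, 2), N)))
Function('u')(Q, P) = Mul(P, Q)
Function('d')(n) = Add(5, Mul(6, Pow(n, 2))) (Function('d')(n) = Add(5, Mul(9, Mul(Mul(-2, Mul(Rational(-1, 3), n)), n))) = Add(5, Mul(9, Mul(Mul(Rational(2, 3), n), n))) = Add(5, Mul(9, Mul(Rational(2, 3), Pow(n, 2)))) = Add(5, Mul(6, Pow(n, 2))))
Pow(Function('d')(Function('H')(-11, 10)), -1) = Pow(Add(5, Mul(6, Pow(Add(Rational(9, 2), Mul(Rational(1, 2), -11)), 2))), -1) = Pow(Add(5, Mul(6, Pow(Add(Rational(9, 2), Rational(-11, 2)), 2))), -1) = Pow(Add(5, Mul(6, Pow(-1, 2))), -1) = Pow(Add(5, Mul(6, 1)), -1) = Pow(Add(5, 6), -1) = Pow(11, -1) = Rational(1, 11)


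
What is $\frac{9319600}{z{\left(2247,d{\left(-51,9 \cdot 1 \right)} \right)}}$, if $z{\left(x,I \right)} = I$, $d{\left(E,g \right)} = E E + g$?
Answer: $\frac{931960}{261} \approx 3570.7$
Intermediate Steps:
$d{\left(E,g \right)} = g + E^{2}$ ($d{\left(E,g \right)} = E^{2} + g = g + E^{2}$)
$\frac{9319600}{z{\left(2247,d{\left(-51,9 \cdot 1 \right)} \right)}} = \frac{9319600}{9 \cdot 1 + \left(-51\right)^{2}} = \frac{9319600}{9 + 2601} = \frac{9319600}{2610} = 9319600 \cdot \frac{1}{2610} = \frac{931960}{261}$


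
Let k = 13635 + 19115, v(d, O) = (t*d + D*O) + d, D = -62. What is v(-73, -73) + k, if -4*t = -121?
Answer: 139979/4 ≈ 34995.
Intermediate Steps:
t = 121/4 (t = -¼*(-121) = 121/4 ≈ 30.250)
v(d, O) = -62*O + 125*d/4 (v(d, O) = (121*d/4 - 62*O) + d = (-62*O + 121*d/4) + d = -62*O + 125*d/4)
k = 32750
v(-73, -73) + k = (-62*(-73) + (125/4)*(-73)) + 32750 = (4526 - 9125/4) + 32750 = 8979/4 + 32750 = 139979/4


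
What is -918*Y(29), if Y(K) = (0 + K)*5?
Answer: -133110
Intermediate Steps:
Y(K) = 5*K (Y(K) = K*5 = 5*K)
-918*Y(29) = -4590*29 = -918*145 = -133110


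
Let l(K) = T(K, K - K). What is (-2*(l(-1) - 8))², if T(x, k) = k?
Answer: 256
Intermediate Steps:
l(K) = 0 (l(K) = K - K = 0)
(-2*(l(-1) - 8))² = (-2*(0 - 8))² = (-2*(-8))² = 16² = 256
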